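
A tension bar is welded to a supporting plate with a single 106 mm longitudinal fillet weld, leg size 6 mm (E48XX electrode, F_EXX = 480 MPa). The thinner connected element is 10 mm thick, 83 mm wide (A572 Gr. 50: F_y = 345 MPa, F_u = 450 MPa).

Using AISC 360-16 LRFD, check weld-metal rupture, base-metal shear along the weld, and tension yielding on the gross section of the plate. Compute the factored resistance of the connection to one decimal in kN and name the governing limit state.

97.1 kN (weld metal governs)

Weld metal: throat = 0.707×6 = 4.242 mm, L = 106 mm. φR_n = 0.75 × 0.6 × 480 × 4.242 × 106 = 97.1 kN.
Base metal shear (10 mm plate): yield φR_n = 1.0×0.6×345×10×106 = 219.4 kN; rupture φR_n = 0.75×0.6×450×10×106 = 214.7 kN; take 214.7 kN (rupture).
Tension yield (gross): A_g = 83×10 = 830 mm². φR_n = 0.90 × 345 × 830 = 257.7 kN.
Governing: min(97.1, 214.7, 257.7) = 97.1 kN → weld metal.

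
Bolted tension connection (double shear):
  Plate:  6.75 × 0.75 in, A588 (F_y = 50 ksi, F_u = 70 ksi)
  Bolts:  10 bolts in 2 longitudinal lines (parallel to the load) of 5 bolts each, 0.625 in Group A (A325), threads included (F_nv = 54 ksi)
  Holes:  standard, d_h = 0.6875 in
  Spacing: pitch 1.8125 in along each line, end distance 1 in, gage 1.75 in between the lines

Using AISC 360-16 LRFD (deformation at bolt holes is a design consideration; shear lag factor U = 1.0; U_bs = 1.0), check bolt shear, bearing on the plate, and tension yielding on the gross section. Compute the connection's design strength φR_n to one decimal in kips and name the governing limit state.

227.8 kips (gross-section yield governs)

Bolt shear: A_b = π(0.625)²/4 = 0.3068 in². φR_n = 0.75 × 54 × 0.3068 × 10 × 2 = 248.5 kips.
Bearing (0.75 in plate, F_u = 70 ksi): end bolts L_c = 1 − 0.6875/2 = 0.65625, R_n = min(1.2×0.65625×0.75×70, 2.4×0.625×0.75×70) = 41.344 kips/bolt; interior L_c = 1.8125 − 0.6875 = 1.125, R_n = 70.875 kips/bolt. φR_n = 0.75 × (2×41.344 + 8×70.875) = 487.3 kips.
Tension yield (gross): A_g = 6.75×0.75 = 5.0625 in². φR_n = 0.90 × 50 × 5.0625 = 227.8 kips.
Governing: min(248.5, 487.3, 227.8) = 227.8 kips → gross-section yield.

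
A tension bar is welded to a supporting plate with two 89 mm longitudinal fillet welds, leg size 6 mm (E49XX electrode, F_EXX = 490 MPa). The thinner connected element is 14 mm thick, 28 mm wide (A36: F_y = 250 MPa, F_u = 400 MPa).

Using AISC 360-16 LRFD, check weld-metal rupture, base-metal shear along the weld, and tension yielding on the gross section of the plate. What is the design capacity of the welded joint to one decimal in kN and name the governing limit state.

Weld metal: throat = 0.707×6 = 4.242 mm, L = 2×89 = 178 mm. φR_n = 0.75 × 0.6 × 490 × 4.242 × 178 = 166.5 kN.
Base metal shear (14 mm plate): yield φR_n = 1.0×0.6×250×14×178 = 373.8 kN; rupture φR_n = 0.75×0.6×400×14×178 = 448.6 kN; take 373.8 kN (yield).
Tension yield (gross): A_g = 28×14 = 392 mm². φR_n = 0.90 × 250 × 392 = 88.2 kN.
Governing: min(166.5, 373.8, 88.2) = 88.2 kN → gross-section yield.

88.2 kN (gross-section yield governs)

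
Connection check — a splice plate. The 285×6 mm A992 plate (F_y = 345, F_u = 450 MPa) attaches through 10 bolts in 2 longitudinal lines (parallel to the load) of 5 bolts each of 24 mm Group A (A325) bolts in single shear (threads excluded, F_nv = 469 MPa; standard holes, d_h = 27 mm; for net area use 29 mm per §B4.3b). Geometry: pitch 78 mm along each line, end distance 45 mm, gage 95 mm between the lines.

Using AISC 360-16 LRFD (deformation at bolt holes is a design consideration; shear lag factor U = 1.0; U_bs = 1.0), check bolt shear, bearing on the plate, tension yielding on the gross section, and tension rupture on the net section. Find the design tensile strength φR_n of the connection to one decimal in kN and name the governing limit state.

459.7 kN (net-section rupture governs)

Bolt shear: A_b = π(24)²/4 = 452.39 mm². φR_n = 0.75 × 469 × 452.39 × 10 × 1 = 1591.3 kN.
Bearing (6 mm plate, F_u = 450 MPa): end bolts L_c = 45 − 27/2 = 31.5, R_n = min(1.2×31.5×6×450, 2.4×24×6×450) = 102.06 kN/bolt; interior L_c = 78 − 27 = 51, R_n = 155.52 kN/bolt. φR_n = 0.75 × (2×102.06 + 8×155.52) = 1086.2 kN.
Tension yield (gross): A_g = 285×6 = 1710 mm². φR_n = 0.90 × 345 × 1710 = 531.0 kN.
Tension rupture (net): A_n = (285 − 2×29)×6 = 1362 mm² (U = 1.0, A_e = A_n). φR_n = 0.75 × 450 × 1362 = 459.7 kN.
Governing: min(1591.3, 1086.2, 531.0, 459.7) = 459.7 kN → net-section rupture.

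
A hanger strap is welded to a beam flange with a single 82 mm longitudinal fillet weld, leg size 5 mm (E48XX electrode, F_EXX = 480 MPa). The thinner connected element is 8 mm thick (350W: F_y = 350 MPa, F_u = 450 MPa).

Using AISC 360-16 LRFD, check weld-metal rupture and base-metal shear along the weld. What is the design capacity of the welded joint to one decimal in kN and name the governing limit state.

62.6 kN (weld metal governs)

Weld metal: throat = 0.707×5 = 3.535 mm, L = 82 mm. φR_n = 0.75 × 0.6 × 480 × 3.535 × 82 = 62.6 kN.
Base metal shear (8 mm plate): yield φR_n = 1.0×0.6×350×8×82 = 137.8 kN; rupture φR_n = 0.75×0.6×450×8×82 = 132.8 kN; take 132.8 kN (rupture).
Governing: min(62.6, 132.8) = 62.6 kN → weld metal.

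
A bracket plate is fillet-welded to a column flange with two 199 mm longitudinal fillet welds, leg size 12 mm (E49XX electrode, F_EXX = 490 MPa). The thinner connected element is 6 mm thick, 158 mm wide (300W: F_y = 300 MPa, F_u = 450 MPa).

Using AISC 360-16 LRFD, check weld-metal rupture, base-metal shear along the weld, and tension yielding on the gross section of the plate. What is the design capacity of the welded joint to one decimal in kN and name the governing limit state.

256.0 kN (gross-section yield governs)

Weld metal: throat = 0.707×12 = 8.484 mm, L = 2×199 = 398 mm. φR_n = 0.75 × 0.6 × 490 × 8.484 × 398 = 744.5 kN.
Base metal shear (6 mm plate): yield φR_n = 1.0×0.6×300×6×398 = 429.8 kN; rupture φR_n = 0.75×0.6×450×6×398 = 483.6 kN; take 429.8 kN (yield).
Tension yield (gross): A_g = 158×6 = 948 mm². φR_n = 0.90 × 300 × 948 = 256.0 kN.
Governing: min(744.5, 429.8, 256.0) = 256.0 kN → gross-section yield.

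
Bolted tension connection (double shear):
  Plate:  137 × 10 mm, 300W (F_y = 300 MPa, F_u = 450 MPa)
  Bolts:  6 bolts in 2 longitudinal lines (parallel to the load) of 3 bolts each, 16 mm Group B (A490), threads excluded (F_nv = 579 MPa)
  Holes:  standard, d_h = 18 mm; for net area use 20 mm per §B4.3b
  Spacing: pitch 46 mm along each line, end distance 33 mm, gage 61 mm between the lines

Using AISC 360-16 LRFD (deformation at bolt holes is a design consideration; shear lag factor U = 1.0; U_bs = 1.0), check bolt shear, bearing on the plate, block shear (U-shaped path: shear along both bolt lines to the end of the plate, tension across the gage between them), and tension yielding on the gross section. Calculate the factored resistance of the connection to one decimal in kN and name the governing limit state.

369.9 kN (gross-section yield governs)

Bolt shear: A_b = π(16)²/4 = 201.06 mm². φR_n = 0.75 × 579 × 201.06 × 6 × 2 = 1047.7 kN.
Bearing (10 mm plate, F_u = 450 MPa): end bolts L_c = 33 − 18/2 = 24, R_n = min(1.2×24×10×450, 2.4×16×10×450) = 129.6 kN/bolt; interior L_c = 46 − 18 = 28, R_n = 151.2 kN/bolt. φR_n = 0.75 × (2×129.6 + 4×151.2) = 648.0 kN.
Block shear: shear path 2×[33+2×46] = 2×125 mm, A_gv = 2500, A_nv = 2×(125 − 2.5×20)×10 = 1500 mm²; tension across gage: (61 − 1×20)×10 = 410 mm². R_n = min(0.6×450×1500, 0.6×300×2500) + 1.0×450×410 = min(405, 450) + 184.5 = 589.5 kN. φR_n = 0.75 × 589.5 = 442.1 kN.
Tension yield (gross): A_g = 137×10 = 1370 mm². φR_n = 0.90 × 300 × 1370 = 369.9 kN.
Governing: min(1047.7, 648.0, 442.1, 369.9) = 369.9 kN → gross-section yield.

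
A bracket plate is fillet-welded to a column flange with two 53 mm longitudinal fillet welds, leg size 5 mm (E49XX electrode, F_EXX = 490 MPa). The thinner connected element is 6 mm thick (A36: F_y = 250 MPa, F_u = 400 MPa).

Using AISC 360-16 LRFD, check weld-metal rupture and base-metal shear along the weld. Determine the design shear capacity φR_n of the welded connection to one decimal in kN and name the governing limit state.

82.6 kN (weld metal governs)

Weld metal: throat = 0.707×5 = 3.535 mm, L = 2×53 = 106 mm. φR_n = 0.75 × 0.6 × 490 × 3.535 × 106 = 82.6 kN.
Base metal shear (6 mm plate): yield φR_n = 1.0×0.6×250×6×106 = 95.4 kN; rupture φR_n = 0.75×0.6×400×6×106 = 114.5 kN; take 95.4 kN (yield).
Governing: min(82.6, 95.4) = 82.6 kN → weld metal.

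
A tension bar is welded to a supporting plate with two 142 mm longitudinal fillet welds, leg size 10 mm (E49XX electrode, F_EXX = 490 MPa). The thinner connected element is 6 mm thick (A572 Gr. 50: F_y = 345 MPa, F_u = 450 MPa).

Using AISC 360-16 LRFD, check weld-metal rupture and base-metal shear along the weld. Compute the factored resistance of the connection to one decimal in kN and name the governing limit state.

345.1 kN (base-metal shear governs)

Weld metal: throat = 0.707×10 = 7.07 mm, L = 2×142 = 284 mm. φR_n = 0.75 × 0.6 × 490 × 7.07 × 284 = 442.7 kN.
Base metal shear (6 mm plate): yield φR_n = 1.0×0.6×345×6×284 = 352.7 kN; rupture φR_n = 0.75×0.6×450×6×284 = 345.1 kN; take 345.1 kN (rupture).
Governing: min(442.7, 345.1) = 345.1 kN → base-metal shear.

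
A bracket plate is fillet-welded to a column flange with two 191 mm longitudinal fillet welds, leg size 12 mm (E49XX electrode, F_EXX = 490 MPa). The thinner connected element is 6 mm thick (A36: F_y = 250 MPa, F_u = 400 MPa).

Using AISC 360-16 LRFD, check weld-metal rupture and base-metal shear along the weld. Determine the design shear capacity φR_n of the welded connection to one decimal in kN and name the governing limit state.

343.8 kN (base-metal shear governs)

Weld metal: throat = 0.707×12 = 8.484 mm, L = 2×191 = 382 mm. φR_n = 0.75 × 0.6 × 490 × 8.484 × 382 = 714.6 kN.
Base metal shear (6 mm plate): yield φR_n = 1.0×0.6×250×6×382 = 343.8 kN; rupture φR_n = 0.75×0.6×400×6×382 = 412.6 kN; take 343.8 kN (yield).
Governing: min(714.6, 343.8) = 343.8 kN → base-metal shear.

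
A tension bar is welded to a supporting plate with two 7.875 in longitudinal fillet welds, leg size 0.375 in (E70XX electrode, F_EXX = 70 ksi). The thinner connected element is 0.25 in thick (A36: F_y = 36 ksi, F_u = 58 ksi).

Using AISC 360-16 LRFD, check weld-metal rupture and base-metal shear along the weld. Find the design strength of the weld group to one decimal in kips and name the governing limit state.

Weld metal: throat = 0.707×0.375 = 0.26513 in, L = 2×7.875 = 15.75 in. φR_n = 0.75 × 0.6 × 70 × 0.26513 × 15.75 = 131.5 kips.
Base metal shear (0.25 in plate): yield φR_n = 1.0×0.6×36×0.25×15.75 = 85.1 kips; rupture φR_n = 0.75×0.6×58×0.25×15.75 = 102.8 kips; take 85.1 kips (yield).
Governing: min(131.5, 85.1) = 85.1 kips → base-metal shear.

85.1 kips (base-metal shear governs)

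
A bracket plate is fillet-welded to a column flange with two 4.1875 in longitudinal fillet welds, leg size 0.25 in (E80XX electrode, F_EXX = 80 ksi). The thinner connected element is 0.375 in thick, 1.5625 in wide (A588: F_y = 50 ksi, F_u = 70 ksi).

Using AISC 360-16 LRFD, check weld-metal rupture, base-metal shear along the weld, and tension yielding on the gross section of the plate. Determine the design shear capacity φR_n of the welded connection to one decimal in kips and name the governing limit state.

Weld metal: throat = 0.707×0.25 = 0.17675 in, L = 2×4.1875 = 8.375 in. φR_n = 0.75 × 0.6 × 80 × 0.17675 × 8.375 = 53.3 kips.
Base metal shear (0.375 in plate): yield φR_n = 1.0×0.6×50×0.375×8.375 = 94.2 kips; rupture φR_n = 0.75×0.6×70×0.375×8.375 = 98.9 kips; take 94.2 kips (yield).
Tension yield (gross): A_g = 1.5625×0.375 = 0.58594 in². φR_n = 0.90 × 50 × 0.58594 = 26.4 kips.
Governing: min(53.3, 94.2, 26.4) = 26.4 kips → gross-section yield.

26.4 kips (gross-section yield governs)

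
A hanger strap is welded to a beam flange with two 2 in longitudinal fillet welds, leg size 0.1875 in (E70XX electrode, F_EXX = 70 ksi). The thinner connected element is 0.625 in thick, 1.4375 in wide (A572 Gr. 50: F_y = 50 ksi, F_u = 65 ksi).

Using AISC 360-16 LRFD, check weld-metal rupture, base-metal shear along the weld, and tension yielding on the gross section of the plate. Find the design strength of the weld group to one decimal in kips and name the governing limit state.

16.7 kips (weld metal governs)

Weld metal: throat = 0.707×0.1875 = 0.13256 in, L = 2×2 = 4 in. φR_n = 0.75 × 0.6 × 70 × 0.13256 × 4 = 16.7 kips.
Base metal shear (0.625 in plate): yield φR_n = 1.0×0.6×50×0.625×4 = 75.0 kips; rupture φR_n = 0.75×0.6×65×0.625×4 = 73.1 kips; take 73.1 kips (rupture).
Tension yield (gross): A_g = 1.4375×0.625 = 0.89844 in². φR_n = 0.90 × 50 × 0.89844 = 40.4 kips.
Governing: min(16.7, 73.1, 40.4) = 16.7 kips → weld metal.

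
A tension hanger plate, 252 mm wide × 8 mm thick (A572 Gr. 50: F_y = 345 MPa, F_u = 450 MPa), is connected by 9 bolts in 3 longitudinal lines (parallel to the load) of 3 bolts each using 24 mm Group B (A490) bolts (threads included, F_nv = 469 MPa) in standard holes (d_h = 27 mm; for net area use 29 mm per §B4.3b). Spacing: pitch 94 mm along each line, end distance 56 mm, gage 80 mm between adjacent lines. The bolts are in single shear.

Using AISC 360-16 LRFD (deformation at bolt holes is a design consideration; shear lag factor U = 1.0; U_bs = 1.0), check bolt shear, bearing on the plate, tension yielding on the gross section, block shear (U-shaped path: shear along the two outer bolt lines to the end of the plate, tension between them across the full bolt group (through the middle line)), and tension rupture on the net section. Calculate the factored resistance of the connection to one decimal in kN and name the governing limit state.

445.5 kN (net-section rupture governs)

Bolt shear: A_b = π(24)²/4 = 452.39 mm². φR_n = 0.75 × 469 × 452.39 × 9 × 1 = 1432.2 kN.
Bearing (8 mm plate, F_u = 450 MPa): end bolts L_c = 56 − 27/2 = 42.5, R_n = min(1.2×42.5×8×450, 2.4×24×8×450) = 183.6 kN/bolt; interior L_c = 94 − 27 = 67, R_n = 207.36 kN/bolt. φR_n = 0.75 × (3×183.6 + 6×207.36) = 1346.2 kN.
Tension yield (gross): A_g = 252×8 = 2016 mm². φR_n = 0.90 × 345 × 2016 = 626.0 kN.
Block shear: shear path 2×[56+2×94] = 2×244 mm, A_gv = 3904, A_nv = 2×(244 − 2.5×29)×8 = 2744 mm²; tension across gage: (160 − 2×29)×8 = 816 mm². R_n = min(0.6×450×2744, 0.6×345×3904) + 1.0×450×816 = min(740.88, 808.13) + 367.2 = 1108.1 kN. φR_n = 0.75 × 1108.1 = 831.1 kN.
Tension rupture (net): A_n = (252 − 3×29)×8 = 1320 mm² (U = 1.0, A_e = A_n). φR_n = 0.75 × 450 × 1320 = 445.5 kN.
Governing: min(1432.2, 1346.2, 626.0, 831.1, 445.5) = 445.5 kN → net-section rupture.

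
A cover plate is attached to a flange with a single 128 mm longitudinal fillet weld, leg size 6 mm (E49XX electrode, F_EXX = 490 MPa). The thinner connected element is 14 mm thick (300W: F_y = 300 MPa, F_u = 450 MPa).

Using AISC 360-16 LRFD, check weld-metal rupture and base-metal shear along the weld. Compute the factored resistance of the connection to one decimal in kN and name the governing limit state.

Weld metal: throat = 0.707×6 = 4.242 mm, L = 128 mm. φR_n = 0.75 × 0.6 × 490 × 4.242 × 128 = 119.7 kN.
Base metal shear (14 mm plate): yield φR_n = 1.0×0.6×300×14×128 = 322.6 kN; rupture φR_n = 0.75×0.6×450×14×128 = 362.9 kN; take 322.6 kN (yield).
Governing: min(119.7, 322.6) = 119.7 kN → weld metal.

119.7 kN (weld metal governs)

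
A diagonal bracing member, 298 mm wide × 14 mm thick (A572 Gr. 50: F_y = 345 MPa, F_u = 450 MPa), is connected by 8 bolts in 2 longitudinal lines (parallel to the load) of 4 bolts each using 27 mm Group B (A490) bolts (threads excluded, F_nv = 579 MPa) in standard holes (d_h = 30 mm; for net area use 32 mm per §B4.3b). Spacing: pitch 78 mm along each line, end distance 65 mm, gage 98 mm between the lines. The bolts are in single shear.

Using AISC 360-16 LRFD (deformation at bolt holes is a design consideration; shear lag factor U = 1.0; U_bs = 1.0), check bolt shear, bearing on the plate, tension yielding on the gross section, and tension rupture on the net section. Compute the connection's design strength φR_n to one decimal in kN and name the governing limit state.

Bolt shear: A_b = π(27)²/4 = 572.56 mm². φR_n = 0.75 × 579 × 572.56 × 8 × 1 = 1989.1 kN.
Bearing (14 mm plate, F_u = 450 MPa): end bolts L_c = 65 − 30/2 = 50, R_n = min(1.2×50×14×450, 2.4×27×14×450) = 378 kN/bolt; interior L_c = 78 − 30 = 48, R_n = 362.88 kN/bolt. φR_n = 0.75 × (2×378 + 6×362.88) = 2200.0 kN.
Tension yield (gross): A_g = 298×14 = 4172 mm². φR_n = 0.90 × 345 × 4172 = 1295.4 kN.
Tension rupture (net): A_n = (298 − 2×32)×14 = 3276 mm² (U = 1.0, A_e = A_n). φR_n = 0.75 × 450 × 3276 = 1105.7 kN.
Governing: min(1989.1, 2200.0, 1295.4, 1105.7) = 1105.7 kN → net-section rupture.

1105.7 kN (net-section rupture governs)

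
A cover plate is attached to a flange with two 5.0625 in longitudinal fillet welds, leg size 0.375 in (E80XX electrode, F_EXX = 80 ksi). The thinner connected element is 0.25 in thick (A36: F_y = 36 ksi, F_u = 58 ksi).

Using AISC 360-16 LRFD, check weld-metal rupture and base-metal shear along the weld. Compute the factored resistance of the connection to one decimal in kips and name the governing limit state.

54.7 kips (base-metal shear governs)

Weld metal: throat = 0.707×0.375 = 0.26513 in, L = 2×5.0625 = 10.125 in. φR_n = 0.75 × 0.6 × 80 × 0.26513 × 10.125 = 96.6 kips.
Base metal shear (0.25 in plate): yield φR_n = 1.0×0.6×36×0.25×10.125 = 54.7 kips; rupture φR_n = 0.75×0.6×58×0.25×10.125 = 66.1 kips; take 54.7 kips (yield).
Governing: min(96.6, 54.7) = 54.7 kips → base-metal shear.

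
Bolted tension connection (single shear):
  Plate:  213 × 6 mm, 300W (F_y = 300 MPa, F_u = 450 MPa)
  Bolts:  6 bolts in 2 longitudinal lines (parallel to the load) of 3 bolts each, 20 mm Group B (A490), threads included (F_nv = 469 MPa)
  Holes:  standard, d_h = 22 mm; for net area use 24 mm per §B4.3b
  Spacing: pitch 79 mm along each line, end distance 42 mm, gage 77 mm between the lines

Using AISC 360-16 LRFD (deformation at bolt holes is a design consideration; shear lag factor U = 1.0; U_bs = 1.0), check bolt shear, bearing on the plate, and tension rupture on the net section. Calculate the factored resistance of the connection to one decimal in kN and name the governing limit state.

334.1 kN (net-section rupture governs)

Bolt shear: A_b = π(20)²/4 = 314.16 mm². φR_n = 0.75 × 469 × 314.16 × 6 × 1 = 663.0 kN.
Bearing (6 mm plate, F_u = 450 MPa): end bolts L_c = 42 − 22/2 = 31, R_n = min(1.2×31×6×450, 2.4×20×6×450) = 100.44 kN/bolt; interior L_c = 79 − 22 = 57, R_n = 129.6 kN/bolt. φR_n = 0.75 × (2×100.44 + 4×129.6) = 539.5 kN.
Tension rupture (net): A_n = (213 − 2×24)×6 = 990 mm² (U = 1.0, A_e = A_n). φR_n = 0.75 × 450 × 990 = 334.1 kN.
Governing: min(663.0, 539.5, 334.1) = 334.1 kN → net-section rupture.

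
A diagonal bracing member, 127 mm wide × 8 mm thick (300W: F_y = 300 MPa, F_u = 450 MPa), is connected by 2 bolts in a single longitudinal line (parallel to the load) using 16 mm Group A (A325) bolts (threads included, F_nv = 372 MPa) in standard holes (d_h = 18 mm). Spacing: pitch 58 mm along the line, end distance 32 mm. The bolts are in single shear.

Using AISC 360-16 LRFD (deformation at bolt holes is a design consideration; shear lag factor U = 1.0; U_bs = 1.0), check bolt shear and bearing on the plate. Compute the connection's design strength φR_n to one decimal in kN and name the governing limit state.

Bolt shear: A_b = π(16)²/4 = 201.06 mm². φR_n = 0.75 × 372 × 201.06 × 2 × 1 = 112.2 kN.
Bearing (8 mm plate, F_u = 450 MPa): end bolts L_c = 32 − 18/2 = 23, R_n = min(1.2×23×8×450, 2.4×16×8×450) = 99.36 kN/bolt; interior L_c = 58 − 18 = 40, R_n = 138.24 kN/bolt. φR_n = 0.75 × (1×99.36 + 1×138.24) = 178.2 kN.
Governing: min(112.2, 178.2) = 112.2 kN → bolt shear.

112.2 kN (bolt shear governs)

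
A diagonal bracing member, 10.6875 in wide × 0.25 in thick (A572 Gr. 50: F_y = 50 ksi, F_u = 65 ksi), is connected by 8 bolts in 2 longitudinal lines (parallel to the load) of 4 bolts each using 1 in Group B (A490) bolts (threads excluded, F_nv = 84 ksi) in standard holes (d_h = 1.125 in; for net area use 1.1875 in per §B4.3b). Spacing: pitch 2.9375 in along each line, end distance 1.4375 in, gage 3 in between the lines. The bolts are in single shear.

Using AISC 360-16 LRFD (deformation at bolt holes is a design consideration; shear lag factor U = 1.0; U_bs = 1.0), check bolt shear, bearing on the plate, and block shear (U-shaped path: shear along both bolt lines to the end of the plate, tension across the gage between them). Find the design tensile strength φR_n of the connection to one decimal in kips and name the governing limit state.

Bolt shear: A_b = π(1)²/4 = 0.7854 in². φR_n = 0.75 × 84 × 0.7854 × 8 × 1 = 395.8 kips.
Bearing (0.25 in plate, F_u = 65 ksi): end bolts L_c = 1.4375 − 1.125/2 = 0.875, R_n = min(1.2×0.875×0.25×65, 2.4×1×0.25×65) = 17.063 kips/bolt; interior L_c = 2.9375 − 1.125 = 1.8125, R_n = 35.344 kips/bolt. φR_n = 0.75 × (2×17.063 + 6×35.344) = 184.6 kips.
Block shear: shear path 2×[1.4375+3×2.9375] = 2×10.25 in, A_gv = 5.125, A_nv = 2×(10.25 − 3.5×1.1875)×0.25 = 3.0469 in²; tension across gage: (3 − 1×1.1875)×0.25 = 0.45313 in². R_n = min(0.6×65×3.0469, 0.6×50×5.125) + 1.0×65×0.45313 = min(118.83, 153.75) + 29.453 = 148.28 kips. φR_n = 0.75 × 148.28 = 111.2 kips.
Governing: min(395.8, 184.6, 111.2) = 111.2 kips → block shear.

111.2 kips (block shear governs)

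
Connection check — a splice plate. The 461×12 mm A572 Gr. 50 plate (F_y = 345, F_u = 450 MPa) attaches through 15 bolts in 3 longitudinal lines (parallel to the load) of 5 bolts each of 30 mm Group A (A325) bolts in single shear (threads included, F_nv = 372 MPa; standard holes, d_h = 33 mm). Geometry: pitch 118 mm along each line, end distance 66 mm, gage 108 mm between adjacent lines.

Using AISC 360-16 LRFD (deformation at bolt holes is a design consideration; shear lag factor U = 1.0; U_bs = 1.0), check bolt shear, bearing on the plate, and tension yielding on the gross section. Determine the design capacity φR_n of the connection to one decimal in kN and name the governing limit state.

1717.7 kN (gross-section yield governs)

Bolt shear: A_b = π(30)²/4 = 706.86 mm². φR_n = 0.75 × 372 × 706.86 × 15 × 1 = 2958.2 kN.
Bearing (12 mm plate, F_u = 450 MPa): end bolts L_c = 66 − 33/2 = 49.5, R_n = min(1.2×49.5×12×450, 2.4×30×12×450) = 320.76 kN/bolt; interior L_c = 118 − 33 = 85, R_n = 388.8 kN/bolt. φR_n = 0.75 × (3×320.76 + 12×388.8) = 4220.9 kN.
Tension yield (gross): A_g = 461×12 = 5532 mm². φR_n = 0.90 × 345 × 5532 = 1717.7 kN.
Governing: min(2958.2, 4220.9, 1717.7) = 1717.7 kN → gross-section yield.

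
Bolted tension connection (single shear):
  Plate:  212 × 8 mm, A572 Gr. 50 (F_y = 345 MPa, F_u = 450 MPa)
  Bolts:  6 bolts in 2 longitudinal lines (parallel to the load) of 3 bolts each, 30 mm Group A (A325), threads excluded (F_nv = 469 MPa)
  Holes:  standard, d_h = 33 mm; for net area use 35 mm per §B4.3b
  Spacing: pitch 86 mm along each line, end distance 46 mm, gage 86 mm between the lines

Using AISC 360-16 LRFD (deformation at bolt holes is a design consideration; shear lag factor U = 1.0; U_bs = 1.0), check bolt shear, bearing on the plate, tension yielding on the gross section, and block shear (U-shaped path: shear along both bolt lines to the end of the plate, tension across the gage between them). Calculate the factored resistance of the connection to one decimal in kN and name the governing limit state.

Bolt shear: A_b = π(30)²/4 = 706.86 mm². φR_n = 0.75 × 469 × 706.86 × 6 × 1 = 1491.8 kN.
Bearing (8 mm plate, F_u = 450 MPa): end bolts L_c = 46 − 33/2 = 29.5, R_n = min(1.2×29.5×8×450, 2.4×30×8×450) = 127.44 kN/bolt; interior L_c = 86 − 33 = 53, R_n = 228.96 kN/bolt. φR_n = 0.75 × (2×127.44 + 4×228.96) = 878.0 kN.
Tension yield (gross): A_g = 212×8 = 1696 mm². φR_n = 0.90 × 345 × 1696 = 526.6 kN.
Block shear: shear path 2×[46+2×86] = 2×218 mm, A_gv = 3488, A_nv = 2×(218 − 2.5×35)×8 = 2088 mm²; tension across gage: (86 − 1×35)×8 = 408 mm². R_n = min(0.6×450×2088, 0.6×345×3488) + 1.0×450×408 = min(563.76, 722.02) + 183.6 = 747.36 kN. φR_n = 0.75 × 747.36 = 560.5 kN.
Governing: min(1491.8, 878.0, 526.6, 560.5) = 526.6 kN → gross-section yield.

526.6 kN (gross-section yield governs)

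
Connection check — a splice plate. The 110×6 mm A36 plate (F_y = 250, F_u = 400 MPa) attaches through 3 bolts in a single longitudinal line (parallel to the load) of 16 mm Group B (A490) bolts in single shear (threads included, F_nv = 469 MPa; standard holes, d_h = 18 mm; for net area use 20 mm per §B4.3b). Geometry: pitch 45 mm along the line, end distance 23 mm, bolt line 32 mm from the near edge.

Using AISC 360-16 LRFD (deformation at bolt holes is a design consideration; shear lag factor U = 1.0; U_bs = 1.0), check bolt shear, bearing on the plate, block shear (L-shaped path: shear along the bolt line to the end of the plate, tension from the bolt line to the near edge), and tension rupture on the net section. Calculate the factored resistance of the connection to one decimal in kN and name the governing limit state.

Bolt shear: A_b = π(16)²/4 = 201.06 mm². φR_n = 0.75 × 469 × 201.06 × 3 × 1 = 212.2 kN.
Bearing (6 mm plate, F_u = 400 MPa): end bolts L_c = 23 − 18/2 = 14, R_n = min(1.2×14×6×400, 2.4×16×6×400) = 40.32 kN/bolt; interior L_c = 45 − 18 = 27, R_n = 77.76 kN/bolt. φR_n = 0.75 × (1×40.32 + 2×77.76) = 146.9 kN.
Block shear: shear path 1×[23+2×45] = 1×113 mm, A_gv = 678, A_nv = 1×(113 − 2.5×20)×6 = 378 mm²; tension to near edge: (32 − 0.5×20)×6 = 132 mm². R_n = min(0.6×400×378, 0.6×250×678) + 1.0×400×132 = min(90.72, 101.7) + 52.8 = 143.52 kN. φR_n = 0.75 × 143.52 = 107.6 kN.
Tension rupture (net): A_n = (110 − 1×20)×6 = 540 mm² (U = 1.0, A_e = A_n). φR_n = 0.75 × 400 × 540 = 162.0 kN.
Governing: min(212.2, 146.9, 107.6, 162.0) = 107.6 kN → block shear.

107.6 kN (block shear governs)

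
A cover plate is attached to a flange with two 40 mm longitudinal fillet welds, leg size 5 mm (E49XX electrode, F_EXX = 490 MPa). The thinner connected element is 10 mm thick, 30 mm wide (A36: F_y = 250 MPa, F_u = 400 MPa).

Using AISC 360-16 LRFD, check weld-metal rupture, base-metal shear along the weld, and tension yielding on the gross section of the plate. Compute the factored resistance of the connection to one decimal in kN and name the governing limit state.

62.4 kN (weld metal governs)

Weld metal: throat = 0.707×5 = 3.535 mm, L = 2×40 = 80 mm. φR_n = 0.75 × 0.6 × 490 × 3.535 × 80 = 62.4 kN.
Base metal shear (10 mm plate): yield φR_n = 1.0×0.6×250×10×80 = 120.0 kN; rupture φR_n = 0.75×0.6×400×10×80 = 144.0 kN; take 120.0 kN (yield).
Tension yield (gross): A_g = 30×10 = 300 mm². φR_n = 0.90 × 250 × 300 = 67.5 kN.
Governing: min(62.4, 120.0, 67.5) = 62.4 kN → weld metal.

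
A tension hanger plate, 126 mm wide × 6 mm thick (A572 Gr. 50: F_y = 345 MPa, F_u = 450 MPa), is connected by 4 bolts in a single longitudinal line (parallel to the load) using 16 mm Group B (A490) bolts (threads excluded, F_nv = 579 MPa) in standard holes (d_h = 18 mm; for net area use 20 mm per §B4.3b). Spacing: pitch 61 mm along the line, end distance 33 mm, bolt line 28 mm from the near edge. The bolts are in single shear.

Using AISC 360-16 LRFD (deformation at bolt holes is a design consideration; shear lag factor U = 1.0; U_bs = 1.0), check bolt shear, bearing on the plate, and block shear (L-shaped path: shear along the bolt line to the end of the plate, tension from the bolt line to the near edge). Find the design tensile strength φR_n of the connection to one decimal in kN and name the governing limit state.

213.8 kN (block shear governs)

Bolt shear: A_b = π(16)²/4 = 201.06 mm². φR_n = 0.75 × 579 × 201.06 × 4 × 1 = 349.2 kN.
Bearing (6 mm plate, F_u = 450 MPa): end bolts L_c = 33 − 18/2 = 24, R_n = min(1.2×24×6×450, 2.4×16×6×450) = 77.76 kN/bolt; interior L_c = 61 − 18 = 43, R_n = 103.68 kN/bolt. φR_n = 0.75 × (1×77.76 + 3×103.68) = 291.6 kN.
Block shear: shear path 1×[33+3×61] = 1×216 mm, A_gv = 1296, A_nv = 1×(216 − 3.5×20)×6 = 876 mm²; tension to near edge: (28 − 0.5×20)×6 = 108 mm². R_n = min(0.6×450×876, 0.6×345×1296) + 1.0×450×108 = min(236.52, 268.27) + 48.6 = 285.12 kN. φR_n = 0.75 × 285.12 = 213.8 kN.
Governing: min(349.2, 291.6, 213.8) = 213.8 kN → block shear.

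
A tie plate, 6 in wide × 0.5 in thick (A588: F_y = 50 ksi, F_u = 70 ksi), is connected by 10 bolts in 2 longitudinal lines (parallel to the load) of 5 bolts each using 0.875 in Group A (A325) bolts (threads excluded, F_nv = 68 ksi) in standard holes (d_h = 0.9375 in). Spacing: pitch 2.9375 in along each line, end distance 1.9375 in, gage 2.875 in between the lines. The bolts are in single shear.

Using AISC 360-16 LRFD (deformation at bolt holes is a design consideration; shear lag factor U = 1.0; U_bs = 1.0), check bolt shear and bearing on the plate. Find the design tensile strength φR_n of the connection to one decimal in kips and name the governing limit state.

306.7 kips (bolt shear governs)

Bolt shear: A_b = π(0.875)²/4 = 0.60132 in². φR_n = 0.75 × 68 × 0.60132 × 10 × 1 = 306.7 kips.
Bearing (0.5 in plate, F_u = 70 ksi): end bolts L_c = 1.9375 − 0.9375/2 = 1.46875, R_n = min(1.2×1.46875×0.5×70, 2.4×0.875×0.5×70) = 61.688 kips/bolt; interior L_c = 2.9375 − 0.9375 = 2, R_n = 73.5 kips/bolt. φR_n = 0.75 × (2×61.688 + 8×73.5) = 533.5 kips.
Governing: min(306.7, 533.5) = 306.7 kips → bolt shear.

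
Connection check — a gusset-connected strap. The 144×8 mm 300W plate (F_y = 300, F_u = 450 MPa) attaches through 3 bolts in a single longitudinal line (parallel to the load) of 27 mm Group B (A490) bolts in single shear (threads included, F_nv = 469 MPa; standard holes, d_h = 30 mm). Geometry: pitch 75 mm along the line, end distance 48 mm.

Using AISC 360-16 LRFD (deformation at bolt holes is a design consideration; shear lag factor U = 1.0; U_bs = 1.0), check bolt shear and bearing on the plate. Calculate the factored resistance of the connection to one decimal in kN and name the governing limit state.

Bolt shear: A_b = π(27)²/4 = 572.56 mm². φR_n = 0.75 × 469 × 572.56 × 3 × 1 = 604.2 kN.
Bearing (8 mm plate, F_u = 450 MPa): end bolts L_c = 48 − 30/2 = 33, R_n = min(1.2×33×8×450, 2.4×27×8×450) = 142.56 kN/bolt; interior L_c = 75 − 30 = 45, R_n = 194.4 kN/bolt. φR_n = 0.75 × (1×142.56 + 2×194.4) = 398.5 kN.
Governing: min(604.2, 398.5) = 398.5 kN → bearing.

398.5 kN (bearing governs)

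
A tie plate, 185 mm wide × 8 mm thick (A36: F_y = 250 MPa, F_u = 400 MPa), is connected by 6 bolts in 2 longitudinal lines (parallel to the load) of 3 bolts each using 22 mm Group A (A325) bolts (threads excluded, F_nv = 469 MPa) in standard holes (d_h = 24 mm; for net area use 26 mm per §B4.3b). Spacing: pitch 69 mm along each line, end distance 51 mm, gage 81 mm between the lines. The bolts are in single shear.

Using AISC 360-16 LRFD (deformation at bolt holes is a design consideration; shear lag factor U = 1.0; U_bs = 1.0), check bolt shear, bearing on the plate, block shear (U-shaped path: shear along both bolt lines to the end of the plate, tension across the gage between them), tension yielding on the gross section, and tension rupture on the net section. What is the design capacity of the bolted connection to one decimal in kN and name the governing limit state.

319.2 kN (net-section rupture governs)

Bolt shear: A_b = π(22)²/4 = 380.13 mm². φR_n = 0.75 × 469 × 380.13 × 6 × 1 = 802.3 kN.
Bearing (8 mm plate, F_u = 400 MPa): end bolts L_c = 51 − 24/2 = 39, R_n = min(1.2×39×8×400, 2.4×22×8×400) = 149.76 kN/bolt; interior L_c = 69 − 24 = 45, R_n = 168.96 kN/bolt. φR_n = 0.75 × (2×149.76 + 4×168.96) = 731.5 kN.
Block shear: shear path 2×[51+2×69] = 2×189 mm, A_gv = 3024, A_nv = 2×(189 − 2.5×26)×8 = 1984 mm²; tension across gage: (81 − 1×26)×8 = 440 mm². R_n = min(0.6×400×1984, 0.6×250×3024) + 1.0×400×440 = min(476.16, 453.6) + 176 = 629.6 kN. φR_n = 0.75 × 629.6 = 472.2 kN.
Tension yield (gross): A_g = 185×8 = 1480 mm². φR_n = 0.90 × 250 × 1480 = 333.0 kN.
Tension rupture (net): A_n = (185 − 2×26)×8 = 1064 mm² (U = 1.0, A_e = A_n). φR_n = 0.75 × 400 × 1064 = 319.2 kN.
Governing: min(802.3, 731.5, 472.2, 333.0, 319.2) = 319.2 kN → net-section rupture.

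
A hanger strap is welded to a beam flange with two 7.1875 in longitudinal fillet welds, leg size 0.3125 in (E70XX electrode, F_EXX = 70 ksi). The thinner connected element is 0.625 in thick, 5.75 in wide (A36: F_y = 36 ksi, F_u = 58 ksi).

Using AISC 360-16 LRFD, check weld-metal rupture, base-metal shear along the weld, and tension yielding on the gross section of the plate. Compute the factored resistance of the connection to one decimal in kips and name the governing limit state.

100.0 kips (weld metal governs)

Weld metal: throat = 0.707×0.3125 = 0.22094 in, L = 2×7.1875 = 14.375 in. φR_n = 0.75 × 0.6 × 70 × 0.22094 × 14.375 = 100.0 kips.
Base metal shear (0.625 in plate): yield φR_n = 1.0×0.6×36×0.625×14.375 = 194.1 kips; rupture φR_n = 0.75×0.6×58×0.625×14.375 = 234.5 kips; take 194.1 kips (yield).
Tension yield (gross): A_g = 5.75×0.625 = 3.5938 in². φR_n = 0.90 × 36 × 3.5938 = 116.4 kips.
Governing: min(100.0, 194.1, 116.4) = 100.0 kips → weld metal.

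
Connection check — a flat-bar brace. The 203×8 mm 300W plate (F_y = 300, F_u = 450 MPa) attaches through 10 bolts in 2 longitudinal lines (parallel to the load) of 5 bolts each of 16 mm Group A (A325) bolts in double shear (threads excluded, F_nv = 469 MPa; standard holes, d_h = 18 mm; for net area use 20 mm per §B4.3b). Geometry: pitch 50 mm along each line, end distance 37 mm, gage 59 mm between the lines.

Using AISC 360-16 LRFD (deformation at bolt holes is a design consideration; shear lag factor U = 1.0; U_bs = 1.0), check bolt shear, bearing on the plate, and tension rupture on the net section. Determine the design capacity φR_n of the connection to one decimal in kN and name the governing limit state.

440.1 kN (net-section rupture governs)

Bolt shear: A_b = π(16)²/4 = 201.06 mm². φR_n = 0.75 × 469 × 201.06 × 10 × 2 = 1414.5 kN.
Bearing (8 mm plate, F_u = 450 MPa): end bolts L_c = 37 − 18/2 = 28, R_n = min(1.2×28×8×450, 2.4×16×8×450) = 120.96 kN/bolt; interior L_c = 50 − 18 = 32, R_n = 138.24 kN/bolt. φR_n = 0.75 × (2×120.96 + 8×138.24) = 1010.9 kN.
Tension rupture (net): A_n = (203 − 2×20)×8 = 1304 mm² (U = 1.0, A_e = A_n). φR_n = 0.75 × 450 × 1304 = 440.1 kN.
Governing: min(1414.5, 1010.9, 440.1) = 440.1 kN → net-section rupture.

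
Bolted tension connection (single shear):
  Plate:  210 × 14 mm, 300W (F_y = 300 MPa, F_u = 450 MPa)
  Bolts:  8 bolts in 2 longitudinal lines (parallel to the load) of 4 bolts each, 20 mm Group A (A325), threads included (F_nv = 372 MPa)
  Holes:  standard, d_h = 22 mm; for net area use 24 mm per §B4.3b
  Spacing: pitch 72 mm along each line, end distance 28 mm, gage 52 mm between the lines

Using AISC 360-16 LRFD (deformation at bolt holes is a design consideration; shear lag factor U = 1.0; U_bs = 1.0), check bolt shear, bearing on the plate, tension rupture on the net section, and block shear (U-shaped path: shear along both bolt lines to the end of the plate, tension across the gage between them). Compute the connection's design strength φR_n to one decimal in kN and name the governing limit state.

701.2 kN (bolt shear governs)

Bolt shear: A_b = π(20)²/4 = 314.16 mm². φR_n = 0.75 × 372 × 314.16 × 8 × 1 = 701.2 kN.
Bearing (14 mm plate, F_u = 450 MPa): end bolts L_c = 28 − 22/2 = 17, R_n = min(1.2×17×14×450, 2.4×20×14×450) = 128.52 kN/bolt; interior L_c = 72 − 22 = 50, R_n = 302.4 kN/bolt. φR_n = 0.75 × (2×128.52 + 6×302.4) = 1553.6 kN.
Tension rupture (net): A_n = (210 − 2×24)×14 = 2268 mm² (U = 1.0, A_e = A_n). φR_n = 0.75 × 450 × 2268 = 765.5 kN.
Block shear: shear path 2×[28+3×72] = 2×244 mm, A_gv = 6832, A_nv = 2×(244 − 3.5×24)×14 = 4480 mm²; tension across gage: (52 − 1×24)×14 = 392 mm². R_n = min(0.6×450×4480, 0.6×300×6832) + 1.0×450×392 = min(1209.6, 1229.8) + 176.4 = 1386 kN. φR_n = 0.75 × 1386 = 1039.5 kN.
Governing: min(701.2, 1553.6, 765.5, 1039.5) = 701.2 kN → bolt shear.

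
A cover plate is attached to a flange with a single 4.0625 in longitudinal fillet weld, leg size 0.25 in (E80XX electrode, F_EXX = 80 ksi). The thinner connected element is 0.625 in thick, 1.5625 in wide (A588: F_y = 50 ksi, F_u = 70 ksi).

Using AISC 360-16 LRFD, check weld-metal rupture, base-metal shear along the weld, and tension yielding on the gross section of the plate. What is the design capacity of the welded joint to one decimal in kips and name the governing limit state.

Weld metal: throat = 0.707×0.25 = 0.17675 in, L = 4.0625 in. φR_n = 0.75 × 0.6 × 80 × 0.17675 × 4.0625 = 25.8 kips.
Base metal shear (0.625 in plate): yield φR_n = 1.0×0.6×50×0.625×4.0625 = 76.2 kips; rupture φR_n = 0.75×0.6×70×0.625×4.0625 = 80.0 kips; take 76.2 kips (yield).
Tension yield (gross): A_g = 1.5625×0.625 = 0.97656 in². φR_n = 0.90 × 50 × 0.97656 = 43.9 kips.
Governing: min(25.8, 76.2, 43.9) = 25.8 kips → weld metal.

25.8 kips (weld metal governs)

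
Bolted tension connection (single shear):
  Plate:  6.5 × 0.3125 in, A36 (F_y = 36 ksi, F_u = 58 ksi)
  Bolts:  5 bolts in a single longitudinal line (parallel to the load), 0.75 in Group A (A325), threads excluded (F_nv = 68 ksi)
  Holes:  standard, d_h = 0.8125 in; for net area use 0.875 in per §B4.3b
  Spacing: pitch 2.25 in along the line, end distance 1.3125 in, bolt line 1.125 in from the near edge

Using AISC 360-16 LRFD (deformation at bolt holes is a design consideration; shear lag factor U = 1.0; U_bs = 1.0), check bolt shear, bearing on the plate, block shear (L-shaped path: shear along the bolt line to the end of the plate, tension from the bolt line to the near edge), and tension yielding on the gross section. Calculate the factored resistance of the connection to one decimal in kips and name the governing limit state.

Bolt shear: A_b = π(0.75)²/4 = 0.44179 in². φR_n = 0.75 × 68 × 0.44179 × 5 × 1 = 112.7 kips.
Bearing (0.3125 in plate, F_u = 58 ksi): end bolts L_c = 1.3125 − 0.8125/2 = 0.90625, R_n = min(1.2×0.90625×0.3125×58, 2.4×0.75×0.3125×58) = 19.711 kips/bolt; interior L_c = 2.25 − 0.8125 = 1.4375, R_n = 31.266 kips/bolt. φR_n = 0.75 × (1×19.711 + 4×31.266) = 108.6 kips.
Block shear: shear path 1×[1.3125+4×2.25] = 1×10.3125 in, A_gv = 3.2227, A_nv = 1×(10.3125 − 4.5×0.875)×0.3125 = 1.9922 in²; tension to near edge: (1.125 − 0.5×0.875)×0.3125 = 0.21484 in². R_n = min(0.6×58×1.9922, 0.6×36×3.2227) + 1.0×58×0.21484 = min(69.329, 69.61) + 12.461 = 81.79 kips. φR_n = 0.75 × 81.79 = 61.3 kips.
Tension yield (gross): A_g = 6.5×0.3125 = 2.0313 in². φR_n = 0.90 × 36 × 2.0313 = 65.8 kips.
Governing: min(112.7, 108.6, 61.3, 65.8) = 61.3 kips → block shear.

61.3 kips (block shear governs)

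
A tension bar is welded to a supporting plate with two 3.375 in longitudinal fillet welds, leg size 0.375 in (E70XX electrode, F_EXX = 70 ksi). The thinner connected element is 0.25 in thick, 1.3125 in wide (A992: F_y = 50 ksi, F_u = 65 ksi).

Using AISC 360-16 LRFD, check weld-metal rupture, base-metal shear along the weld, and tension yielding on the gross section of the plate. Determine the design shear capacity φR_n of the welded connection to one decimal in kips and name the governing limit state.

14.8 kips (gross-section yield governs)

Weld metal: throat = 0.707×0.375 = 0.26513 in, L = 2×3.375 = 6.75 in. φR_n = 0.75 × 0.6 × 70 × 0.26513 × 6.75 = 56.4 kips.
Base metal shear (0.25 in plate): yield φR_n = 1.0×0.6×50×0.25×6.75 = 50.6 kips; rupture φR_n = 0.75×0.6×65×0.25×6.75 = 49.4 kips; take 49.4 kips (rupture).
Tension yield (gross): A_g = 1.3125×0.25 = 0.32813 in². φR_n = 0.90 × 50 × 0.32813 = 14.8 kips.
Governing: min(56.4, 49.4, 14.8) = 14.8 kips → gross-section yield.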